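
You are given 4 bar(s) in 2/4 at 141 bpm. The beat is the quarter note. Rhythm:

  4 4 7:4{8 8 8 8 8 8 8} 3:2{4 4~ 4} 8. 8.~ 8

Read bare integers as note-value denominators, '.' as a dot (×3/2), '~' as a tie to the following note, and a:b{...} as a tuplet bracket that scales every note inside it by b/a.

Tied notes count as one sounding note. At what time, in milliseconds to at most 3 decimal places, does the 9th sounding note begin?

note 9 onset = 26/7b = 1580.547ms

1. 0.0ms @ 0 + 425.532ms (1)
2. 425.532ms @ 1 + 425.532ms (1)
3. 851.064ms @ 2 + 121.581ms (2/7)
4. 972.644ms @ 16/7 + 121.581ms (2/7)
5. 1094.225ms @ 18/7 + 121.581ms (2/7)
6. 1215.805ms @ 20/7 + 121.581ms (2/7)
7. 1337.386ms @ 22/7 + 121.581ms (2/7)
8. 1458.967ms @ 24/7 + 121.581ms (2/7)
9. 1580.547ms @ 26/7 + 121.581ms (2/7)
10. 1702.128ms @ 4 + 283.688ms (2/3)
11. 1985.816ms @ 14/3 + 567.376ms (4/3)
12. 2553.191ms @ 6 + 319.149ms (3/4)
13. 2872.34ms @ 27/4 + 531.915ms (5/4)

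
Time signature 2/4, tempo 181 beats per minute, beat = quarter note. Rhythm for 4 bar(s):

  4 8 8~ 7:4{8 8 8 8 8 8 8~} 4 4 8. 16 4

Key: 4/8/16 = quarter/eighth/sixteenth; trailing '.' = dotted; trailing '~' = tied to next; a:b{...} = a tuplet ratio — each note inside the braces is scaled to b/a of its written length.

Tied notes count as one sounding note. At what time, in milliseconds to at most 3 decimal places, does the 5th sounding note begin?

1. 0.0ms @ 0 + 331.492ms (1)
2. 331.492ms @ 1 + 165.746ms (1/2)
3. 497.238ms @ 3/2 + 260.458ms (11/14)
4. 757.695ms @ 16/7 + 94.712ms (2/7)
5. 852.407ms @ 18/7 + 94.712ms (2/7)
6. 947.119ms @ 20/7 + 94.712ms (2/7)
7. 1041.831ms @ 22/7 + 94.712ms (2/7)
8. 1136.543ms @ 24/7 + 94.712ms (2/7)
9. 1231.255ms @ 26/7 + 426.204ms (9/7)
10. 1657.459ms @ 5 + 331.492ms (1)
11. 1988.95ms @ 6 + 248.619ms (3/4)
12. 2237.569ms @ 27/4 + 82.873ms (1/4)
13. 2320.442ms @ 7 + 331.492ms (1)

note 5 onset = 18/7b = 852.407ms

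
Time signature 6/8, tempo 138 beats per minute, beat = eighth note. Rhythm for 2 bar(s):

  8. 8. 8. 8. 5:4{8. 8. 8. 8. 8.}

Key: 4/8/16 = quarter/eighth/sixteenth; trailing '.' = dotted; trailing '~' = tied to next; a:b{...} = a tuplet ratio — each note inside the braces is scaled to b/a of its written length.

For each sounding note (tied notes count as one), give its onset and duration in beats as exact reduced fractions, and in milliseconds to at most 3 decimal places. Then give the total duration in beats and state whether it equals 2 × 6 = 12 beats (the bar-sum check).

1) 0.0ms=0b +652.174ms=3/2b
2) 652.174ms=3/2b +652.174ms=3/2b
3) 1304.348ms=3b +652.174ms=3/2b
4) 1956.522ms=9/2b +652.174ms=3/2b
5) 2608.696ms=6b +521.739ms=6/5b
6) 3130.435ms=36/5b +521.739ms=6/5b
7) 3652.174ms=42/5b +521.739ms=6/5b
8) 4173.913ms=48/5b +521.739ms=6/5b
9) 4695.652ms=54/5b +521.739ms=6/5b
Σ=12b of 12 (138bpm 6/8) — PASS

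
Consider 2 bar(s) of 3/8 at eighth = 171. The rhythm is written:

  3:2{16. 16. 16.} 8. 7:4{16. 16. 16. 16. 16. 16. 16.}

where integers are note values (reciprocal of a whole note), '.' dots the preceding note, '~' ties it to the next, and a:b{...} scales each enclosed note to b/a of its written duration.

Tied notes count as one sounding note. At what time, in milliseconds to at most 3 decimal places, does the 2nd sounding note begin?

note 2 onset = 1/2b = 175.439ms

1. 0.0ms @ 0 + 175.439ms (1/2)
2. 175.439ms @ 1/2 + 175.439ms (1/2)
3. 350.877ms @ 1 + 175.439ms (1/2)
4. 526.316ms @ 3/2 + 526.316ms (3/2)
5. 1052.632ms @ 3 + 150.376ms (3/7)
6. 1203.008ms @ 24/7 + 150.376ms (3/7)
7. 1353.383ms @ 27/7 + 150.376ms (3/7)
8. 1503.759ms @ 30/7 + 150.376ms (3/7)
9. 1654.135ms @ 33/7 + 150.376ms (3/7)
10. 1804.511ms @ 36/7 + 150.376ms (3/7)
11. 1954.887ms @ 39/7 + 150.376ms (3/7)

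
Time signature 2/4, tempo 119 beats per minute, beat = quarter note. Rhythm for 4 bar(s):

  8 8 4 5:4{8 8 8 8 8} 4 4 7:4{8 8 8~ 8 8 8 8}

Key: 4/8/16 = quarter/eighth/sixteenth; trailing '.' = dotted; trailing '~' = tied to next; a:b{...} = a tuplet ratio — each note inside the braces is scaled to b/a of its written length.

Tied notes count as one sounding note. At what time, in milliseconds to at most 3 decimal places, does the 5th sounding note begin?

note 5 onset = 12/5b = 1210.084ms

1. 0.0ms @ 0 + 252.101ms (1/2)
2. 252.101ms @ 1/2 + 252.101ms (1/2)
3. 504.202ms @ 1 + 504.202ms (1)
4. 1008.403ms @ 2 + 201.681ms (2/5)
5. 1210.084ms @ 12/5 + 201.681ms (2/5)
6. 1411.765ms @ 14/5 + 201.681ms (2/5)
7. 1613.445ms @ 16/5 + 201.681ms (2/5)
8. 1815.126ms @ 18/5 + 201.681ms (2/5)
9. 2016.807ms @ 4 + 504.202ms (1)
10. 2521.008ms @ 5 + 504.202ms (1)
11. 3025.21ms @ 6 + 144.058ms (2/7)
12. 3169.268ms @ 44/7 + 144.058ms (2/7)
13. 3313.325ms @ 46/7 + 288.115ms (4/7)
14. 3601.441ms @ 50/7 + 144.058ms (2/7)
15. 3745.498ms @ 52/7 + 144.058ms (2/7)
16. 3889.556ms @ 54/7 + 144.058ms (2/7)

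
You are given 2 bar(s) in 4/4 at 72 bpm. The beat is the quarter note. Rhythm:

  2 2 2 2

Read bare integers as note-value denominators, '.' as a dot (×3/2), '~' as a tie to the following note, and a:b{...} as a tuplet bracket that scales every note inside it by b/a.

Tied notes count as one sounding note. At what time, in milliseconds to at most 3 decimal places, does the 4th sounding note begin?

1. 0.0ms @ 0 + 1666.667ms (2)
2. 1666.667ms @ 2 + 1666.667ms (2)
3. 3333.333ms @ 4 + 1666.667ms (2)
4. 5000.0ms @ 6 + 1666.667ms (2)

note 4 onset = 6b = 5000.0ms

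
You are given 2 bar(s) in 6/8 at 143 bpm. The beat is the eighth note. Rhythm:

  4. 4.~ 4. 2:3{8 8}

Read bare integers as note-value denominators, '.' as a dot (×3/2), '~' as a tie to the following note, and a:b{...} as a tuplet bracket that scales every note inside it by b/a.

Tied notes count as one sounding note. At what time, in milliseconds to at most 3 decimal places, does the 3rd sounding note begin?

note 3 onset = 9b = 3776.224ms

1. 0.0ms @ 0 + 1258.741ms (3)
2. 1258.741ms @ 3 + 2517.483ms (6)
3. 3776.224ms @ 9 + 629.371ms (3/2)
4. 4405.594ms @ 21/2 + 629.371ms (3/2)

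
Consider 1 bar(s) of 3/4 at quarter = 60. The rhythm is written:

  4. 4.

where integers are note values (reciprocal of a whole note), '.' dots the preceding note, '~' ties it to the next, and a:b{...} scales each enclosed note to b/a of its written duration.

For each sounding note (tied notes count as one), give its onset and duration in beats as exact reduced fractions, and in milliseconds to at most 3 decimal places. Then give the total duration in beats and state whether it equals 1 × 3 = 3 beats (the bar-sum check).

1) 0.0ms=0b +1500.0ms=3/2b
2) 1500.0ms=3/2b +1500.0ms=3/2b
Σ=3b of 3 (60bpm 3/4) — PASS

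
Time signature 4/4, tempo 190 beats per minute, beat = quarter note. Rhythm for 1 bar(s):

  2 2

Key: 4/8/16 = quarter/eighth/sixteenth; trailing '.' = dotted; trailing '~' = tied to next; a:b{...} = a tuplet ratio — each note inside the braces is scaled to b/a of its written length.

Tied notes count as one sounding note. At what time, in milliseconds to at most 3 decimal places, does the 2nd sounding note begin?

1. 0.0ms @ 0 + 631.579ms (2)
2. 631.579ms @ 2 + 631.579ms (2)

note 2 onset = 2b = 631.579ms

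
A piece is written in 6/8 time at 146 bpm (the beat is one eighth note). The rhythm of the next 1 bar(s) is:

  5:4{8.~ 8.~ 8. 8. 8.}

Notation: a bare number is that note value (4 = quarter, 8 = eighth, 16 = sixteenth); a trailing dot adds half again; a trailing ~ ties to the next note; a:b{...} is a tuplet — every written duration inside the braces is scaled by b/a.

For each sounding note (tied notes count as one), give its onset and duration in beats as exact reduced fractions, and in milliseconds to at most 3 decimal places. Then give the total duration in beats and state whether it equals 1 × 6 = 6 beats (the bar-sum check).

1) 0.0ms=0b +1479.452ms=18/5b
2) 1479.452ms=18/5b +493.151ms=6/5b
3) 1972.603ms=24/5b +493.151ms=6/5b
Σ=6b of 6 (146bpm 6/8) — PASS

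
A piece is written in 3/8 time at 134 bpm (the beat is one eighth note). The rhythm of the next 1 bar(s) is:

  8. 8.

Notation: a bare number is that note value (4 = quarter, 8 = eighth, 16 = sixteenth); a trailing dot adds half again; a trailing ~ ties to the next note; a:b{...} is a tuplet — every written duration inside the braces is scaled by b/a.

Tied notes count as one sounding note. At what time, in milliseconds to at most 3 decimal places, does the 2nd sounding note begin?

note 2 onset = 3/2b = 671.642ms

1. 0.0ms @ 0 + 671.642ms (3/2)
2. 671.642ms @ 3/2 + 671.642ms (3/2)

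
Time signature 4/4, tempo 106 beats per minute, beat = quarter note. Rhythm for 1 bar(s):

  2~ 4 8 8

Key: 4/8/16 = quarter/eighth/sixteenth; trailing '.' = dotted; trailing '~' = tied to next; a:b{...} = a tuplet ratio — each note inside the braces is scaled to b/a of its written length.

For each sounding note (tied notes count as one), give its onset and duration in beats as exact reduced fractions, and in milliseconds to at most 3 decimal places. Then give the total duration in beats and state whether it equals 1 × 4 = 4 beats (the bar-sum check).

1) 0.0ms=0b +1698.113ms=3b
2) 1698.113ms=3b +283.019ms=1/2b
3) 1981.132ms=7/2b +283.019ms=1/2b
Σ=4b of 4 (106bpm 4/4) — PASS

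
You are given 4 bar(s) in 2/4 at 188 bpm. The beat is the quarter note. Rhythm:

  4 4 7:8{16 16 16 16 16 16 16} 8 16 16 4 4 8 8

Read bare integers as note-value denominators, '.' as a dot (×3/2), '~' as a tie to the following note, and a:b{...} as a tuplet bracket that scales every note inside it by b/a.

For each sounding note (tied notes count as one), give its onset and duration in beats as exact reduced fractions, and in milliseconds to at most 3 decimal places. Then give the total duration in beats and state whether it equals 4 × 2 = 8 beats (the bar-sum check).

1) 0.0ms=0b +319.149ms=1b
2) 319.149ms=1b +319.149ms=1b
3) 638.298ms=2b +91.185ms=2/7b
4) 729.483ms=16/7b +91.185ms=2/7b
5) 820.669ms=18/7b +91.185ms=2/7b
6) 911.854ms=20/7b +91.185ms=2/7b
7) 1003.04ms=22/7b +91.185ms=2/7b
8) 1094.225ms=24/7b +91.185ms=2/7b
9) 1185.41ms=26/7b +91.185ms=2/7b
10) 1276.596ms=4b +159.574ms=1/2b
11) 1436.17ms=9/2b +79.787ms=1/4b
12) 1515.957ms=19/4b +79.787ms=1/4b
13) 1595.745ms=5b +319.149ms=1b
14) 1914.894ms=6b +319.149ms=1b
15) 2234.043ms=7b +159.574ms=1/2b
16) 2393.617ms=15/2b +159.574ms=1/2b
Σ=8b of 8 (188bpm 2/4) — PASS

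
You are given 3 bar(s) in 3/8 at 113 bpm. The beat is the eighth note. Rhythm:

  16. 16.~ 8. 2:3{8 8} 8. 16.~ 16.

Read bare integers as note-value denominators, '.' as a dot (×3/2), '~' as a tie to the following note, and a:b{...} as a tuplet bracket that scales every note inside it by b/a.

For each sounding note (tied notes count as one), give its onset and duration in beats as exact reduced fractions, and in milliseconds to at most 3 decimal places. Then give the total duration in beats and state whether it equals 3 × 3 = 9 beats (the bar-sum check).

1) 0.0ms=0b +398.23ms=3/4b
2) 398.23ms=3/4b +1194.69ms=9/4b
3) 1592.92ms=3b +796.46ms=3/2b
4) 2389.381ms=9/2b +796.46ms=3/2b
5) 3185.841ms=6b +796.46ms=3/2b
6) 3982.301ms=15/2b +796.46ms=3/2b
Σ=9b of 9 (113bpm 3/8) — PASS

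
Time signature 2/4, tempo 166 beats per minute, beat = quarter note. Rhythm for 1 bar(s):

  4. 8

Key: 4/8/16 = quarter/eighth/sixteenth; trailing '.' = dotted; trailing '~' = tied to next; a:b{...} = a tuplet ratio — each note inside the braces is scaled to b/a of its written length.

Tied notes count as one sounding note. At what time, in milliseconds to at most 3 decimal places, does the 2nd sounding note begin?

1. 0.0ms @ 0 + 542.169ms (3/2)
2. 542.169ms @ 3/2 + 180.723ms (1/2)

note 2 onset = 3/2b = 542.169ms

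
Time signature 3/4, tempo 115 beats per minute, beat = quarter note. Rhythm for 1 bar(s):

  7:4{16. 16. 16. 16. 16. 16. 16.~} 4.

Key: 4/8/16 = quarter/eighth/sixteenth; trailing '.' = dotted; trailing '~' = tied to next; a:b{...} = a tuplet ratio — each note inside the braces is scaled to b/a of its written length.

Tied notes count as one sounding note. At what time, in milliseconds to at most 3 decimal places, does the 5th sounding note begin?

1. 0.0ms @ 0 + 111.801ms (3/14)
2. 111.801ms @ 3/14 + 111.801ms (3/14)
3. 223.602ms @ 3/7 + 111.801ms (3/14)
4. 335.404ms @ 9/14 + 111.801ms (3/14)
5. 447.205ms @ 6/7 + 111.801ms (3/14)
6. 559.006ms @ 15/14 + 111.801ms (3/14)
7. 670.807ms @ 9/7 + 894.41ms (12/7)

note 5 onset = 6/7b = 447.205ms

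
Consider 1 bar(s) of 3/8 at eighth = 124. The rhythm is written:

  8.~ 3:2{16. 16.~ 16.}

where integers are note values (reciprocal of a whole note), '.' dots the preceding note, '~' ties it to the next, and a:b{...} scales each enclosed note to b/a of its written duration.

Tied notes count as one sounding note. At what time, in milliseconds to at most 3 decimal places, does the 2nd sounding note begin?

note 2 onset = 2b = 967.742ms

1. 0.0ms @ 0 + 967.742ms (2)
2. 967.742ms @ 2 + 483.871ms (1)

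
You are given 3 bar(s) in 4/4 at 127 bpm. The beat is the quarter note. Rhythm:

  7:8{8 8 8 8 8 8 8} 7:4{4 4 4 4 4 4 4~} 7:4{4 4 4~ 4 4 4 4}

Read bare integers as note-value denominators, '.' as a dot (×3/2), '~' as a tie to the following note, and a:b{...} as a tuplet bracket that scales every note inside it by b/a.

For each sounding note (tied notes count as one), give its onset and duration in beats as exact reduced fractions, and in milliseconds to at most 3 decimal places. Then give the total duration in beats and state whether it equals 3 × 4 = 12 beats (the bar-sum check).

1) 0.0ms=0b +269.966ms=4/7b
2) 269.966ms=4/7b +269.966ms=4/7b
3) 539.933ms=8/7b +269.966ms=4/7b
4) 809.899ms=12/7b +269.966ms=4/7b
5) 1079.865ms=16/7b +269.966ms=4/7b
6) 1349.831ms=20/7b +269.966ms=4/7b
7) 1619.798ms=24/7b +269.966ms=4/7b
8) 1889.764ms=4b +269.966ms=4/7b
9) 2159.73ms=32/7b +269.966ms=4/7b
10) 2429.696ms=36/7b +269.966ms=4/7b
11) 2699.663ms=40/7b +269.966ms=4/7b
12) 2969.629ms=44/7b +269.966ms=4/7b
13) 3239.595ms=48/7b +269.966ms=4/7b
14) 3509.561ms=52/7b +539.933ms=8/7b
15) 4049.494ms=60/7b +269.966ms=4/7b
16) 4319.46ms=64/7b +539.933ms=8/7b
17) 4859.393ms=72/7b +269.966ms=4/7b
18) 5129.359ms=76/7b +269.966ms=4/7b
19) 5399.325ms=80/7b +269.966ms=4/7b
Σ=12b of 12 (127bpm 4/4) — PASS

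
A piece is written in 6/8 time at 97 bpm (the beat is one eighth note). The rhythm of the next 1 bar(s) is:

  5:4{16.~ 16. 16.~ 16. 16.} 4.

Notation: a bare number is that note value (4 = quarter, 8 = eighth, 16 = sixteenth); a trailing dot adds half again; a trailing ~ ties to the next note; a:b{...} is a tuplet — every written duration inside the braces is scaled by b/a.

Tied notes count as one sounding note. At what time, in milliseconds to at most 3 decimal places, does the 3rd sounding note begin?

1. 0.0ms @ 0 + 742.268ms (6/5)
2. 742.268ms @ 6/5 + 742.268ms (6/5)
3. 1484.536ms @ 12/5 + 371.134ms (3/5)
4. 1855.67ms @ 3 + 1855.67ms (3)

note 3 onset = 12/5b = 1484.536ms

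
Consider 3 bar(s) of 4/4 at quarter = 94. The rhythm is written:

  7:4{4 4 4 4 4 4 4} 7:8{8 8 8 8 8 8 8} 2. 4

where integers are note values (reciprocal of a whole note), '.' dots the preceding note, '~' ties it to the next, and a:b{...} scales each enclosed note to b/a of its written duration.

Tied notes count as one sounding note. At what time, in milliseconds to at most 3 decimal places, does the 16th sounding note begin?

1. 0.0ms @ 0 + 364.742ms (4/7)
2. 364.742ms @ 4/7 + 364.742ms (4/7)
3. 729.483ms @ 8/7 + 364.742ms (4/7)
4. 1094.225ms @ 12/7 + 364.742ms (4/7)
5. 1458.967ms @ 16/7 + 364.742ms (4/7)
6. 1823.708ms @ 20/7 + 364.742ms (4/7)
7. 2188.45ms @ 24/7 + 364.742ms (4/7)
8. 2553.191ms @ 4 + 364.742ms (4/7)
9. 2917.933ms @ 32/7 + 364.742ms (4/7)
10. 3282.675ms @ 36/7 + 364.742ms (4/7)
11. 3647.416ms @ 40/7 + 364.742ms (4/7)
12. 4012.158ms @ 44/7 + 364.742ms (4/7)
13. 4376.9ms @ 48/7 + 364.742ms (4/7)
14. 4741.641ms @ 52/7 + 364.742ms (4/7)
15. 5106.383ms @ 8 + 1914.894ms (3)
16. 7021.277ms @ 11 + 638.298ms (1)

note 16 onset = 11b = 7021.277ms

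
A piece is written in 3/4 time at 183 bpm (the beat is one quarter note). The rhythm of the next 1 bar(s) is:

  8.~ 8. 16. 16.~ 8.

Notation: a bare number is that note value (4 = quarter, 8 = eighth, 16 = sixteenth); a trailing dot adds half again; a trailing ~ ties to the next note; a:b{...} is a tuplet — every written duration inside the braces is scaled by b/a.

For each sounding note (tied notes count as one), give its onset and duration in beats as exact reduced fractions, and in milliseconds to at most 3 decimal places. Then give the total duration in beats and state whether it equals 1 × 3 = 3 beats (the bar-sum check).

1) 0.0ms=0b +491.803ms=3/2b
2) 491.803ms=3/2b +122.951ms=3/8b
3) 614.754ms=15/8b +368.852ms=9/8b
Σ=3b of 3 (183bpm 3/4) — PASS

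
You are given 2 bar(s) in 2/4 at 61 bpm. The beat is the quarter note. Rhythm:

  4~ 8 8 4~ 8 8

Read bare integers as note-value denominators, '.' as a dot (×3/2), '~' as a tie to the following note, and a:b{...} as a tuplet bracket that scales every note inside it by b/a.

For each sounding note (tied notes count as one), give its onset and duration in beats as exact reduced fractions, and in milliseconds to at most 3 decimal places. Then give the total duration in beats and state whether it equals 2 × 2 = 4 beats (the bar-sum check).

1) 0.0ms=0b +1475.41ms=3/2b
2) 1475.41ms=3/2b +491.803ms=1/2b
3) 1967.213ms=2b +1475.41ms=3/2b
4) 3442.623ms=7/2b +491.803ms=1/2b
Σ=4b of 4 (61bpm 2/4) — PASS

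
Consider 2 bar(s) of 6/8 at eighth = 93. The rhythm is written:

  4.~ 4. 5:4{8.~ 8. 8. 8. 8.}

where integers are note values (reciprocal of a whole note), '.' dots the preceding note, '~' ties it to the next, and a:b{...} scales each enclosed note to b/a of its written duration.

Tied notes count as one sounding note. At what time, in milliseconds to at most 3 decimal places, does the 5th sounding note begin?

1. 0.0ms @ 0 + 3870.968ms (6)
2. 3870.968ms @ 6 + 1548.387ms (12/5)
3. 5419.355ms @ 42/5 + 774.194ms (6/5)
4. 6193.548ms @ 48/5 + 774.194ms (6/5)
5. 6967.742ms @ 54/5 + 774.194ms (6/5)

note 5 onset = 54/5b = 6967.742ms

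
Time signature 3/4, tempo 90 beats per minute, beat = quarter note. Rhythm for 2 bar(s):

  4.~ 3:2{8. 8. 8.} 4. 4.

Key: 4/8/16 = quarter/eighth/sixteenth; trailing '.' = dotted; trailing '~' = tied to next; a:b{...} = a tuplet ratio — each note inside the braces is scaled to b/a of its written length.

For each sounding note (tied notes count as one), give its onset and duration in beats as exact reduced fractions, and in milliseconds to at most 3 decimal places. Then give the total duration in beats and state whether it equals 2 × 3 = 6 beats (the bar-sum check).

1) 0.0ms=0b +1333.333ms=2b
2) 1333.333ms=2b +333.333ms=1/2b
3) 1666.667ms=5/2b +333.333ms=1/2b
4) 2000.0ms=3b +1000.0ms=3/2b
5) 3000.0ms=9/2b +1000.0ms=3/2b
Σ=6b of 6 (90bpm 3/4) — PASS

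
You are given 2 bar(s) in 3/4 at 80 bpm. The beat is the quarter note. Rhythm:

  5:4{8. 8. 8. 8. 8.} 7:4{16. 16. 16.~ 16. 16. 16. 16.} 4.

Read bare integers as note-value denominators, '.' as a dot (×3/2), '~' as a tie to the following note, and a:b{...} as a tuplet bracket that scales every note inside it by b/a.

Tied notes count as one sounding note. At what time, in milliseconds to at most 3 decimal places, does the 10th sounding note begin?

note 10 onset = 57/14b = 3053.571ms

1. 0.0ms @ 0 + 450.0ms (3/5)
2. 450.0ms @ 3/5 + 450.0ms (3/5)
3. 900.0ms @ 6/5 + 450.0ms (3/5)
4. 1350.0ms @ 9/5 + 450.0ms (3/5)
5. 1800.0ms @ 12/5 + 450.0ms (3/5)
6. 2250.0ms @ 3 + 160.714ms (3/14)
7. 2410.714ms @ 45/14 + 160.714ms (3/14)
8. 2571.429ms @ 24/7 + 321.429ms (3/7)
9. 2892.857ms @ 27/7 + 160.714ms (3/14)
10. 3053.571ms @ 57/14 + 160.714ms (3/14)
11. 3214.286ms @ 30/7 + 160.714ms (3/14)
12. 3375.0ms @ 9/2 + 1125.0ms (3/2)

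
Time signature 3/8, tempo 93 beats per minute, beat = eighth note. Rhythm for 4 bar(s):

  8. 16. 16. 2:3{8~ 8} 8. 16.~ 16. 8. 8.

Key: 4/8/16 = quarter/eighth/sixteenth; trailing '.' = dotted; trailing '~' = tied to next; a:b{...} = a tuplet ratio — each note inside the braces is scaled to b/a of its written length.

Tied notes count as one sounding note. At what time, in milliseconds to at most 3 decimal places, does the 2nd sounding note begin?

1. 0.0ms @ 0 + 967.742ms (3/2)
2. 967.742ms @ 3/2 + 483.871ms (3/4)
3. 1451.613ms @ 9/4 + 483.871ms (3/4)
4. 1935.484ms @ 3 + 1935.484ms (3)
5. 3870.968ms @ 6 + 967.742ms (3/2)
6. 4838.71ms @ 15/2 + 967.742ms (3/2)
7. 5806.452ms @ 9 + 967.742ms (3/2)
8. 6774.194ms @ 21/2 + 967.742ms (3/2)

note 2 onset = 3/2b = 967.742ms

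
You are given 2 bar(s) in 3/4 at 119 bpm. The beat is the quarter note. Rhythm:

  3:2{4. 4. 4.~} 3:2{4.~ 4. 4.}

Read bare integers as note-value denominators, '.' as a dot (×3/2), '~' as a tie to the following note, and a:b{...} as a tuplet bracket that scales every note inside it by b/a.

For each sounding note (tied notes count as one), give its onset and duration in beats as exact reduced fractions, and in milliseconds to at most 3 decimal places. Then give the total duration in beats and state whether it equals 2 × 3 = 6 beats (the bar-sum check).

1) 0.0ms=0b +504.202ms=1b
2) 504.202ms=1b +504.202ms=1b
3) 1008.403ms=2b +1512.605ms=3b
4) 2521.008ms=5b +504.202ms=1b
Σ=6b of 6 (119bpm 3/4) — PASS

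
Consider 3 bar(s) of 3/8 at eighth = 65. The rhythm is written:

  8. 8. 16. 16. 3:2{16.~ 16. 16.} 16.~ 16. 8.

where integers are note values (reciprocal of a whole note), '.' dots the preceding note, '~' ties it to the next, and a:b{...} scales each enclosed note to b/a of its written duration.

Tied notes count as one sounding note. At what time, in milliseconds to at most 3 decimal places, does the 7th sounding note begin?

1. 0.0ms @ 0 + 1384.615ms (3/2)
2. 1384.615ms @ 3/2 + 1384.615ms (3/2)
3. 2769.231ms @ 3 + 692.308ms (3/4)
4. 3461.538ms @ 15/4 + 692.308ms (3/4)
5. 4153.846ms @ 9/2 + 923.077ms (1)
6. 5076.923ms @ 11/2 + 461.538ms (1/2)
7. 5538.462ms @ 6 + 1384.615ms (3/2)
8. 6923.077ms @ 15/2 + 1384.615ms (3/2)

note 7 onset = 6b = 5538.462ms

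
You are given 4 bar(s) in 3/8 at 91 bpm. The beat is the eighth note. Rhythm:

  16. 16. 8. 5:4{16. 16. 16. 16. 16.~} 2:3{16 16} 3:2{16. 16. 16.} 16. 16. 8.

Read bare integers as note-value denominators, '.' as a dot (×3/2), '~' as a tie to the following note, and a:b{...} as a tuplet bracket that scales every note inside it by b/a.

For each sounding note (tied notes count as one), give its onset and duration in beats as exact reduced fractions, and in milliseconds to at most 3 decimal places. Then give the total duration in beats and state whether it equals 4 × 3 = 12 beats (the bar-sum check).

1) 0.0ms=0b +494.505ms=3/4b
2) 494.505ms=3/4b +494.505ms=3/4b
3) 989.011ms=3/2b +989.011ms=3/2b
4) 1978.022ms=3b +395.604ms=3/5b
5) 2373.626ms=18/5b +395.604ms=3/5b
6) 2769.231ms=21/5b +395.604ms=3/5b
7) 3164.835ms=24/5b +395.604ms=3/5b
8) 3560.44ms=27/5b +890.11ms=27/20b
9) 4450.549ms=27/4b +494.505ms=3/4b
10) 4945.055ms=15/2b +329.67ms=1/2b
11) 5274.725ms=8b +329.67ms=1/2b
12) 5604.396ms=17/2b +329.67ms=1/2b
13) 5934.066ms=9b +494.505ms=3/4b
14) 6428.571ms=39/4b +494.505ms=3/4b
15) 6923.077ms=21/2b +989.011ms=3/2b
Σ=12b of 12 (91bpm 3/8) — PASS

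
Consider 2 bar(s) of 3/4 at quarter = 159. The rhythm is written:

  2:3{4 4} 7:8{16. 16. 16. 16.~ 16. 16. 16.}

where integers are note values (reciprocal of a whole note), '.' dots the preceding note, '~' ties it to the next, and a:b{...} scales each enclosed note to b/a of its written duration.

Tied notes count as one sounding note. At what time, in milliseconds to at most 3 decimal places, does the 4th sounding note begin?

1. 0.0ms @ 0 + 566.038ms (3/2)
2. 566.038ms @ 3/2 + 566.038ms (3/2)
3. 1132.075ms @ 3 + 161.725ms (3/7)
4. 1293.801ms @ 24/7 + 161.725ms (3/7)
5. 1455.526ms @ 27/7 + 161.725ms (3/7)
6. 1617.251ms @ 30/7 + 323.45ms (6/7)
7. 1940.701ms @ 36/7 + 161.725ms (3/7)
8. 2102.426ms @ 39/7 + 161.725ms (3/7)

note 4 onset = 24/7b = 1293.801ms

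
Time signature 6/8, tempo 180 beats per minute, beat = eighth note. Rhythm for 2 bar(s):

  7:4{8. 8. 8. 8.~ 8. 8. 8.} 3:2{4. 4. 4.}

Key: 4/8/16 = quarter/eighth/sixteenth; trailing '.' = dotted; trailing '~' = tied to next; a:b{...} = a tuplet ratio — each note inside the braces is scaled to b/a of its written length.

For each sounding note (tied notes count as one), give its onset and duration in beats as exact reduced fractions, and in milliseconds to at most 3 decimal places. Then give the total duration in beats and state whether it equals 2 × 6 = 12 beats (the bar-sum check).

1) 0.0ms=0b +285.714ms=6/7b
2) 285.714ms=6/7b +285.714ms=6/7b
3) 571.429ms=12/7b +285.714ms=6/7b
4) 857.143ms=18/7b +571.429ms=12/7b
5) 1428.571ms=30/7b +285.714ms=6/7b
6) 1714.286ms=36/7b +285.714ms=6/7b
7) 2000.0ms=6b +666.667ms=2b
8) 2666.667ms=8b +666.667ms=2b
9) 3333.333ms=10b +666.667ms=2b
Σ=12b of 12 (180bpm 6/8) — PASS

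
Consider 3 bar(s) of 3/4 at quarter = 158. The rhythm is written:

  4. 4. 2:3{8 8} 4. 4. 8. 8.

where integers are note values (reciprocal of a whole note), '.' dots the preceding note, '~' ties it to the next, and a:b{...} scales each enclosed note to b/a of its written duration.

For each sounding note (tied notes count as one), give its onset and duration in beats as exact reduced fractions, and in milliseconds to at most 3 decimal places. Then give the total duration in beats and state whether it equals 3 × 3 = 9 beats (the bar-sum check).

1) 0.0ms=0b +569.62ms=3/2b
2) 569.62ms=3/2b +569.62ms=3/2b
3) 1139.241ms=3b +284.81ms=3/4b
4) 1424.051ms=15/4b +284.81ms=3/4b
5) 1708.861ms=9/2b +569.62ms=3/2b
6) 2278.481ms=6b +569.62ms=3/2b
7) 2848.101ms=15/2b +284.81ms=3/4b
8) 3132.911ms=33/4b +284.81ms=3/4b
Σ=9b of 9 (158bpm 3/4) — PASS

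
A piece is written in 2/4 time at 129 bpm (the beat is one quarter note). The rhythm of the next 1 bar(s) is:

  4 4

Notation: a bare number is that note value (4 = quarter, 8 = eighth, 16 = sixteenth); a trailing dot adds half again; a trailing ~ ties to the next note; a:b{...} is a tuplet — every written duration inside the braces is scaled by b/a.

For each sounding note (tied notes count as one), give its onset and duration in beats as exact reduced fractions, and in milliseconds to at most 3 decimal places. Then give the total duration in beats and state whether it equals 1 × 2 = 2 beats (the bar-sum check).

1) 0.0ms=0b +465.116ms=1b
2) 465.116ms=1b +465.116ms=1b
Σ=2b of 2 (129bpm 2/4) — PASS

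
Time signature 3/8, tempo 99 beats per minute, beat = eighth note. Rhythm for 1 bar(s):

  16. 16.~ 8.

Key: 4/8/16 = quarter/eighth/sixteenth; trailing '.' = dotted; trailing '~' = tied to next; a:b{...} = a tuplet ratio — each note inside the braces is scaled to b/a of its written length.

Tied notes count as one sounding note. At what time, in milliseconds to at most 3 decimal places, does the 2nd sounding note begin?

note 2 onset = 3/4b = 454.545ms

1. 0.0ms @ 0 + 454.545ms (3/4)
2. 454.545ms @ 3/4 + 1363.636ms (9/4)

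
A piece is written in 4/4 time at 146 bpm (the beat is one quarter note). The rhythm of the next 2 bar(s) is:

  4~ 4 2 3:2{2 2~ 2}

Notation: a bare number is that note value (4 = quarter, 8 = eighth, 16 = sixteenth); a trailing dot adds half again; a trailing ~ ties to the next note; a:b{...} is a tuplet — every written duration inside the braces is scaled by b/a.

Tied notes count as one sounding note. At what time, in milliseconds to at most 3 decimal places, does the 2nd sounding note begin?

1. 0.0ms @ 0 + 821.918ms (2)
2. 821.918ms @ 2 + 821.918ms (2)
3. 1643.836ms @ 4 + 547.945ms (4/3)
4. 2191.781ms @ 16/3 + 1095.89ms (8/3)

note 2 onset = 2b = 821.918ms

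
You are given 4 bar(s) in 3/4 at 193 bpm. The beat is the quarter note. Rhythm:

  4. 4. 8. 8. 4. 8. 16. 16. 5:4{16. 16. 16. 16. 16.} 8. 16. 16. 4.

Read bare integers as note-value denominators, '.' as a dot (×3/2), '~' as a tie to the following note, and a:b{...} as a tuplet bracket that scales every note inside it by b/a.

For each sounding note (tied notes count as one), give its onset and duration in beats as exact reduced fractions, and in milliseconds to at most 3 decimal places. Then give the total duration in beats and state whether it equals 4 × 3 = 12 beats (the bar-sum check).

1) 0.0ms=0b +466.321ms=3/2b
2) 466.321ms=3/2b +466.321ms=3/2b
3) 932.642ms=3b +233.161ms=3/4b
4) 1165.803ms=15/4b +233.161ms=3/4b
5) 1398.964ms=9/2b +466.321ms=3/2b
6) 1865.285ms=6b +233.161ms=3/4b
7) 2098.446ms=27/4b +116.58ms=3/8b
8) 2215.026ms=57/8b +116.58ms=3/8b
9) 2331.606ms=15/2b +93.264ms=3/10b
10) 2424.87ms=39/5b +93.264ms=3/10b
11) 2518.135ms=81/10b +93.264ms=3/10b
12) 2611.399ms=42/5b +93.264ms=3/10b
13) 2704.663ms=87/10b +93.264ms=3/10b
14) 2797.927ms=9b +233.161ms=3/4b
15) 3031.088ms=39/4b +116.58ms=3/8b
16) 3147.668ms=81/8b +116.58ms=3/8b
17) 3264.249ms=21/2b +466.321ms=3/2b
Σ=12b of 12 (193bpm 3/4) — PASS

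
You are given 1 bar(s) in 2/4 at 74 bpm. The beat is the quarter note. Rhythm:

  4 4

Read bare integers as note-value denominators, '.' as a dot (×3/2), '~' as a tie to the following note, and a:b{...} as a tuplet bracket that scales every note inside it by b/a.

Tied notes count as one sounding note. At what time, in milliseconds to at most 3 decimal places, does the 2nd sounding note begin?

1. 0.0ms @ 0 + 810.811ms (1)
2. 810.811ms @ 1 + 810.811ms (1)

note 2 onset = 1b = 810.811ms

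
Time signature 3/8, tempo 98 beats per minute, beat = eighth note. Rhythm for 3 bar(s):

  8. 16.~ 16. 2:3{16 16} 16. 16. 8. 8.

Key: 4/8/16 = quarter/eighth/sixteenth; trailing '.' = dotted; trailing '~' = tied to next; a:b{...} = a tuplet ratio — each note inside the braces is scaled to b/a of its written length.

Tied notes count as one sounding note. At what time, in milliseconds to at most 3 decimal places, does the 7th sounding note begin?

1. 0.0ms @ 0 + 918.367ms (3/2)
2. 918.367ms @ 3/2 + 918.367ms (3/2)
3. 1836.735ms @ 3 + 459.184ms (3/4)
4. 2295.918ms @ 15/4 + 459.184ms (3/4)
5. 2755.102ms @ 9/2 + 459.184ms (3/4)
6. 3214.286ms @ 21/4 + 459.184ms (3/4)
7. 3673.469ms @ 6 + 918.367ms (3/2)
8. 4591.837ms @ 15/2 + 918.367ms (3/2)

note 7 onset = 6b = 3673.469ms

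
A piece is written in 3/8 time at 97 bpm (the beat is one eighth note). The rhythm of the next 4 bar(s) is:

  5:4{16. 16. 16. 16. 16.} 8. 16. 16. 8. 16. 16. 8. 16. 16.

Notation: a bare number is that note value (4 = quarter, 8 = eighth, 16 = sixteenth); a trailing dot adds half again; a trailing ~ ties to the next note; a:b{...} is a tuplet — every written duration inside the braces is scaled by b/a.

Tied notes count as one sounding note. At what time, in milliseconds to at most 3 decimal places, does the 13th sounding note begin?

note 13 onset = 21/2b = 6494.845ms

1. 0.0ms @ 0 + 371.134ms (3/5)
2. 371.134ms @ 3/5 + 371.134ms (3/5)
3. 742.268ms @ 6/5 + 371.134ms (3/5)
4. 1113.402ms @ 9/5 + 371.134ms (3/5)
5. 1484.536ms @ 12/5 + 371.134ms (3/5)
6. 1855.67ms @ 3 + 927.835ms (3/2)
7. 2783.505ms @ 9/2 + 463.918ms (3/4)
8. 3247.423ms @ 21/4 + 463.918ms (3/4)
9. 3711.34ms @ 6 + 927.835ms (3/2)
10. 4639.175ms @ 15/2 + 463.918ms (3/4)
11. 5103.093ms @ 33/4 + 463.918ms (3/4)
12. 5567.01ms @ 9 + 927.835ms (3/2)
13. 6494.845ms @ 21/2 + 463.918ms (3/4)
14. 6958.763ms @ 45/4 + 463.918ms (3/4)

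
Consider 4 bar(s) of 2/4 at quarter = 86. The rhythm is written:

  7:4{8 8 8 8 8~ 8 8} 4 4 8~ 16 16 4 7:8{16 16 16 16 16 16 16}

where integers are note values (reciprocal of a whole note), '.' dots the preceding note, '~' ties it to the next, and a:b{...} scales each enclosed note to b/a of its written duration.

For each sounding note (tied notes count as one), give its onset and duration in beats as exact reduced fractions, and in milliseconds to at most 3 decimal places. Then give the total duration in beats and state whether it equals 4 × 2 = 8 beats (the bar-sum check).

1) 0.0ms=0b +199.336ms=2/7b
2) 199.336ms=2/7b +199.336ms=2/7b
3) 398.671ms=4/7b +199.336ms=2/7b
4) 598.007ms=6/7b +199.336ms=2/7b
5) 797.342ms=8/7b +398.671ms=4/7b
6) 1196.013ms=12/7b +199.336ms=2/7b
7) 1395.349ms=2b +697.674ms=1b
8) 2093.023ms=3b +697.674ms=1b
9) 2790.698ms=4b +523.256ms=3/4b
10) 3313.953ms=19/4b +174.419ms=1/4b
11) 3488.372ms=5b +697.674ms=1b
12) 4186.047ms=6b +199.336ms=2/7b
13) 4385.382ms=44/7b +199.336ms=2/7b
14) 4584.718ms=46/7b +199.336ms=2/7b
15) 4784.053ms=48/7b +199.336ms=2/7b
16) 4983.389ms=50/7b +199.336ms=2/7b
17) 5182.724ms=52/7b +199.336ms=2/7b
18) 5382.06ms=54/7b +199.336ms=2/7b
Σ=8b of 8 (86bpm 2/4) — PASS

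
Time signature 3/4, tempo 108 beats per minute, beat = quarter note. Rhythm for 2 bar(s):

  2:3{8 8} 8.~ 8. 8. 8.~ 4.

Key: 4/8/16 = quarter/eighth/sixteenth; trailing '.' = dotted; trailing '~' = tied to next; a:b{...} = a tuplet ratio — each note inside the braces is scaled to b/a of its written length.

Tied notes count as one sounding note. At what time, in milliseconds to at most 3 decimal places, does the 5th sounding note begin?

note 5 onset = 15/4b = 2083.333ms

1. 0.0ms @ 0 + 416.667ms (3/4)
2. 416.667ms @ 3/4 + 416.667ms (3/4)
3. 833.333ms @ 3/2 + 833.333ms (3/2)
4. 1666.667ms @ 3 + 416.667ms (3/4)
5. 2083.333ms @ 15/4 + 1250.0ms (9/4)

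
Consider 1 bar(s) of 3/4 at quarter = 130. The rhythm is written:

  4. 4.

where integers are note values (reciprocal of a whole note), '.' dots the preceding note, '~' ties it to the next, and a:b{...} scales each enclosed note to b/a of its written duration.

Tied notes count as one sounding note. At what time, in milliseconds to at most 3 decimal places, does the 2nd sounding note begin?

1. 0.0ms @ 0 + 692.308ms (3/2)
2. 692.308ms @ 3/2 + 692.308ms (3/2)

note 2 onset = 3/2b = 692.308ms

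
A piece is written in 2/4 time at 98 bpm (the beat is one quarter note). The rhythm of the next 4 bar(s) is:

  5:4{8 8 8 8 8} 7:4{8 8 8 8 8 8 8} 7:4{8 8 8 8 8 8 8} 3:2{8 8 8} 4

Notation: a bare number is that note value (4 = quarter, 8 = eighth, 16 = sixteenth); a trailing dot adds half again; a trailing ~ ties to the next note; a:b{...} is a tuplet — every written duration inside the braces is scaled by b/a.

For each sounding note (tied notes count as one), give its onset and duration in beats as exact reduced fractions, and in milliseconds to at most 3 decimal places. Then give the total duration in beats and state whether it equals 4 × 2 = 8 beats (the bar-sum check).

1) 0.0ms=0b +244.898ms=2/5b
2) 244.898ms=2/5b +244.898ms=2/5b
3) 489.796ms=4/5b +244.898ms=2/5b
4) 734.694ms=6/5b +244.898ms=2/5b
5) 979.592ms=8/5b +244.898ms=2/5b
6) 1224.49ms=2b +174.927ms=2/7b
7) 1399.417ms=16/7b +174.927ms=2/7b
8) 1574.344ms=18/7b +174.927ms=2/7b
9) 1749.271ms=20/7b +174.927ms=2/7b
10) 1924.198ms=22/7b +174.927ms=2/7b
11) 2099.125ms=24/7b +174.927ms=2/7b
12) 2274.052ms=26/7b +174.927ms=2/7b
13) 2448.98ms=4b +174.927ms=2/7b
14) 2623.907ms=30/7b +174.927ms=2/7b
15) 2798.834ms=32/7b +174.927ms=2/7b
16) 2973.761ms=34/7b +174.927ms=2/7b
17) 3148.688ms=36/7b +174.927ms=2/7b
18) 3323.615ms=38/7b +174.927ms=2/7b
19) 3498.542ms=40/7b +174.927ms=2/7b
20) 3673.469ms=6b +204.082ms=1/3b
21) 3877.551ms=19/3b +204.082ms=1/3b
22) 4081.633ms=20/3b +204.082ms=1/3b
23) 4285.714ms=7b +612.245ms=1b
Σ=8b of 8 (98bpm 2/4) — PASS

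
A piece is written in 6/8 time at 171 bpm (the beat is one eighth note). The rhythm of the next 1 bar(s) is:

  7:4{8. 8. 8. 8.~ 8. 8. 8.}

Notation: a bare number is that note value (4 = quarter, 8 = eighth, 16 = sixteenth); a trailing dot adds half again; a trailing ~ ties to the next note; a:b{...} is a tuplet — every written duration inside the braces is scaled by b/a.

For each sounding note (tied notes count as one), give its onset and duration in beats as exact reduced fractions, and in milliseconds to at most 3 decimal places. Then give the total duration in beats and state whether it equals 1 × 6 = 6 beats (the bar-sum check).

1) 0.0ms=0b +300.752ms=6/7b
2) 300.752ms=6/7b +300.752ms=6/7b
3) 601.504ms=12/7b +300.752ms=6/7b
4) 902.256ms=18/7b +601.504ms=12/7b
5) 1503.759ms=30/7b +300.752ms=6/7b
6) 1804.511ms=36/7b +300.752ms=6/7b
Σ=6b of 6 (171bpm 6/8) — PASS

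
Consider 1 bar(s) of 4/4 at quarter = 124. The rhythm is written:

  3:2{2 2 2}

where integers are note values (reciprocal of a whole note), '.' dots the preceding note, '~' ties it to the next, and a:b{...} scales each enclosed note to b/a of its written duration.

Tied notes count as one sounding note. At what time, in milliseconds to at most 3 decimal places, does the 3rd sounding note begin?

note 3 onset = 8/3b = 1290.323ms

1. 0.0ms @ 0 + 645.161ms (4/3)
2. 645.161ms @ 4/3 + 645.161ms (4/3)
3. 1290.323ms @ 8/3 + 645.161ms (4/3)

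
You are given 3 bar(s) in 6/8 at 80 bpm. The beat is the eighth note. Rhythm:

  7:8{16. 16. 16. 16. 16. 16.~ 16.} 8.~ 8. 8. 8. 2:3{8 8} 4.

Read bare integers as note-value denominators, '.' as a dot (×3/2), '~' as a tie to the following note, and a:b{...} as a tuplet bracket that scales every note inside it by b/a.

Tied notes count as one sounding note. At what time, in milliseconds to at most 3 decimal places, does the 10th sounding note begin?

1. 0.0ms @ 0 + 642.857ms (6/7)
2. 642.857ms @ 6/7 + 642.857ms (6/7)
3. 1285.714ms @ 12/7 + 642.857ms (6/7)
4. 1928.571ms @ 18/7 + 642.857ms (6/7)
5. 2571.429ms @ 24/7 + 642.857ms (6/7)
6. 3214.286ms @ 30/7 + 1285.714ms (12/7)
7. 4500.0ms @ 6 + 2250.0ms (3)
8. 6750.0ms @ 9 + 1125.0ms (3/2)
9. 7875.0ms @ 21/2 + 1125.0ms (3/2)
10. 9000.0ms @ 12 + 1125.0ms (3/2)
11. 10125.0ms @ 27/2 + 1125.0ms (3/2)
12. 11250.0ms @ 15 + 2250.0ms (3)

note 10 onset = 12b = 9000.0ms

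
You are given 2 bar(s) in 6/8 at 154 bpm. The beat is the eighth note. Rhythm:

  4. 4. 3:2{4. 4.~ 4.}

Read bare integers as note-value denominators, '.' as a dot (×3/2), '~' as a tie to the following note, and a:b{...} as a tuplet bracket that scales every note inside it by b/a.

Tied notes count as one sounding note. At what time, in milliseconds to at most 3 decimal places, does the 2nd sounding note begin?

1. 0.0ms @ 0 + 1168.831ms (3)
2. 1168.831ms @ 3 + 1168.831ms (3)
3. 2337.662ms @ 6 + 779.221ms (2)
4. 3116.883ms @ 8 + 1558.442ms (4)

note 2 onset = 3b = 1168.831ms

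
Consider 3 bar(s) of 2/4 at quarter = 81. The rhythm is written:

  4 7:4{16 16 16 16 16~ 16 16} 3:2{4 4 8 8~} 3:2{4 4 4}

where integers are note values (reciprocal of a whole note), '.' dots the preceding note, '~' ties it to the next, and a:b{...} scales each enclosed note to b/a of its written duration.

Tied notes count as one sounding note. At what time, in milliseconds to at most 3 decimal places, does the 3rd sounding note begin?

1. 0.0ms @ 0 + 740.741ms (1)
2. 740.741ms @ 1 + 105.82ms (1/7)
3. 846.561ms @ 8/7 + 105.82ms (1/7)
4. 952.381ms @ 9/7 + 105.82ms (1/7)
5. 1058.201ms @ 10/7 + 105.82ms (1/7)
6. 1164.021ms @ 11/7 + 211.64ms (2/7)
7. 1375.661ms @ 13/7 + 105.82ms (1/7)
8. 1481.481ms @ 2 + 493.827ms (2/3)
9. 1975.309ms @ 8/3 + 493.827ms (2/3)
10. 2469.136ms @ 10/3 + 246.914ms (1/3)
11. 2716.049ms @ 11/3 + 740.741ms (1)
12. 3456.79ms @ 14/3 + 493.827ms (2/3)
13. 3950.617ms @ 16/3 + 493.827ms (2/3)

note 3 onset = 8/7b = 846.561ms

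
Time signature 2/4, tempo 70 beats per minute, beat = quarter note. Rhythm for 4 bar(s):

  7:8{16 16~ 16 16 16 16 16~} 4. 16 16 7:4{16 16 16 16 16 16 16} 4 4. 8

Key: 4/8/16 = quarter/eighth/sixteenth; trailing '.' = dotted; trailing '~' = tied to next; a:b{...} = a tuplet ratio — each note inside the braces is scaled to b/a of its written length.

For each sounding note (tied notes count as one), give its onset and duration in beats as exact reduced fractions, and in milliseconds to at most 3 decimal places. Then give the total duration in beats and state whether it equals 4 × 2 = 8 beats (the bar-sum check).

1) 0.0ms=0b +244.898ms=2/7b
2) 244.898ms=2/7b +489.796ms=4/7b
3) 734.694ms=6/7b +244.898ms=2/7b
4) 979.592ms=8/7b +244.898ms=2/7b
5) 1224.49ms=10/7b +244.898ms=2/7b
6) 1469.388ms=12/7b +1530.612ms=25/14b
7) 3000.0ms=7/2b +214.286ms=1/4b
8) 3214.286ms=15/4b +214.286ms=1/4b
9) 3428.571ms=4b +122.449ms=1/7b
10) 3551.02ms=29/7b +122.449ms=1/7b
11) 3673.469ms=30/7b +122.449ms=1/7b
12) 3795.918ms=31/7b +122.449ms=1/7b
13) 3918.367ms=32/7b +122.449ms=1/7b
14) 4040.816ms=33/7b +122.449ms=1/7b
15) 4163.265ms=34/7b +122.449ms=1/7b
16) 4285.714ms=5b +857.143ms=1b
17) 5142.857ms=6b +1285.714ms=3/2b
18) 6428.571ms=15/2b +428.571ms=1/2b
Σ=8b of 8 (70bpm 2/4) — PASS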